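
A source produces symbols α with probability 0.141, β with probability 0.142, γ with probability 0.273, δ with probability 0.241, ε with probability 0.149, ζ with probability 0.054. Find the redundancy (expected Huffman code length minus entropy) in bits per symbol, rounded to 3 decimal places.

0.045 bits

Entropy H = −Σ p log₂ p ≈ 2.4411 bits.
Huffman merges: 27/500+141/1000→39/200; 71/500+149/1000→291/1000; 39/200+241/1000→109/250; 273/1000+291/1000→141/250; 109/250+141/250→1. L = 1243/500 ≈ 2.4860.
L − H = 2.4860 − 2.4411 = 0.045 bits.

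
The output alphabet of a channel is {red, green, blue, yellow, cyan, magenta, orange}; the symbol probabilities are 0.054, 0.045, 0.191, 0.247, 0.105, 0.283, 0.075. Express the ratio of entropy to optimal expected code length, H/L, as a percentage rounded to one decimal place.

98.8%

Entropy H = −Σ p log₂ p ≈ 2.5203 bits.
Huffman merges: 9/200+27/500→99/1000; 3/40+99/1000→87/500; 21/200+87/500→279/1000; 191/1000+247/1000→219/500; 279/1000+283/1000→281/500; 219/500+281/500→1. L = 319/125 ≈ 2.5520.
Efficiency = H/L = 2.5203/2.5520 = 98.8%.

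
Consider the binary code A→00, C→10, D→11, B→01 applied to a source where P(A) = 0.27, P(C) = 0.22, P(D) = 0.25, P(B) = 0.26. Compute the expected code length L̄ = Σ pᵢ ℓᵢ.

L̄ = Σ pᵢ·ℓᵢ = 0.27·2 + 0.22·2 + 0.25·2 + 0.26·2 = 2 bits/symbol.

2 bits/symbol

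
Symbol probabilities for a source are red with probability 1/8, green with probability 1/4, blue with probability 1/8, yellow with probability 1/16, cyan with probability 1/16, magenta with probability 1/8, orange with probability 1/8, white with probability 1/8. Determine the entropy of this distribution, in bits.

Each probability is a power of 1/2, so log₂(1/p) is an integer.
H = Σ p·log₂(1/p) = 1/8·3 + 1/4·2 + 1/8·3 + 1/16·4 + 1/16·4 + 1/8·3 + 1/8·3 + 1/8·3 = 2.875 bits.

2.875 bits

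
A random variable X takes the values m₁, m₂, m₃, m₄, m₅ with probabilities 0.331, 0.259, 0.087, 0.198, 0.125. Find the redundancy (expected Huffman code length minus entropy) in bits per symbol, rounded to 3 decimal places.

Entropy H = −Σ p log₂ p ≈ 2.1769 bits.
Huffman merges: 87/1000+1/8→53/250; 99/500+53/250→41/100; 259/1000+331/1000→59/100; 41/100+59/100→1. L = 553/250 ≈ 2.2120.
L − H = 2.2120 − 2.1769 = 0.035 bits.

0.035 bits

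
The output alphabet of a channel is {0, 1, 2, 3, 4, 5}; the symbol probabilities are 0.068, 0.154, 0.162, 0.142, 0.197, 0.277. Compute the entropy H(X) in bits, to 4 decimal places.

H = −Σ pᵢ log₂ pᵢ.
−0.068·log₂(0.068) = 0.2637
−0.154·log₂(0.154) = 0.4156
−0.162·log₂(0.162) = 0.4254
−0.142·log₂(0.142) = 0.3999
−0.197·log₂(0.197) = 0.4617
−0.277·log₂(0.277) = 0.5130
Sum ≈ 2.4794 → 2.4794 bits.

2.4794 bits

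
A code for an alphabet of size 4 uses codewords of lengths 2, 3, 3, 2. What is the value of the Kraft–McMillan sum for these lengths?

0.75

With common denominator 2^3 = 8: Σ 2^(−ℓᵢ) = 2/8 + 1/8 + 1/8 + 2/8 = 6/8 = 0.75.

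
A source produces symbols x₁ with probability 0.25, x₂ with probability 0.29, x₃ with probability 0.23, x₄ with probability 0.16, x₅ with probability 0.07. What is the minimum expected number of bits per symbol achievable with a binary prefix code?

Repeatedly combine the two least-probable nodes; the expected code length is the sum of the merged weights.
merge 7/100 + 4/25 → 23/100
merge 23/100 + 23/100 → 23/50
merge 1/4 + 29/100 → 27/50
merge 23/50 + 27/50 → 1
L = 23/100 + 23/50 + 27/50 + 1 = 223/100 = 2.23 bits/symbol.

2.23 bits/symbol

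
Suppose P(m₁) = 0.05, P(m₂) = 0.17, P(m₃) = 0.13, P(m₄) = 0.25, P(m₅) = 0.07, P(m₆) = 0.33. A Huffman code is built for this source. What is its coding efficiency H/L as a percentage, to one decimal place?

98.3%

Entropy H = −Σ p log₂ p ≈ 2.3297 bits.
Huffman merges: 1/20+7/100→3/25; 3/25+13/100→1/4; 17/100+1/4→21/50; 1/4+33/100→29/50; 21/50+29/50→1. L = 237/100 ≈ 2.3700.
Efficiency = H/L = 2.3297/2.3700 = 98.3%.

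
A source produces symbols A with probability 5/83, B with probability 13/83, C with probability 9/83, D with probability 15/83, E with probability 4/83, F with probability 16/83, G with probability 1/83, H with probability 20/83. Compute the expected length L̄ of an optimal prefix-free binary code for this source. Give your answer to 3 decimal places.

2.747 bits/symbol

Repeatedly combine the two least-probable nodes; the expected code length is the sum of the merged weights.
merge 1/83 + 4/83 → 5/83
merge 5/83 + 5/83 → 10/83
merge 9/83 + 10/83 → 19/83
merge 13/83 + 15/83 → 28/83
merge 16/83 + 19/83 → 35/83
merge 20/83 + 28/83 → 48/83
merge 35/83 + 48/83 → 1
L = 5/83 + 10/83 + 19/83 + 28/83 + 35/83 + 48/83 + 1 = 228/83 ≈ 2.747 bits/symbol.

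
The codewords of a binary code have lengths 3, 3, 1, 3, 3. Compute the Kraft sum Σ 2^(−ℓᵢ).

With common denominator 2^3 = 8: Σ 2^(−ℓᵢ) = 1/8 + 1/8 + 4/8 + 1/8 + 1/8 = 8/8 = 1.

1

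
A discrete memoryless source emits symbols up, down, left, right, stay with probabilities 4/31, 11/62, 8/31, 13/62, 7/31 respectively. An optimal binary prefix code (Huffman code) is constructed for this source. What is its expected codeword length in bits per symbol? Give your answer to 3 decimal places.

2.306 bits/symbol

Repeatedly combine the two least-probable nodes; the expected code length is the sum of the merged weights.
merge 4/31 + 11/62 → 19/62
merge 13/62 + 7/31 → 27/62
merge 8/31 + 19/62 → 35/62
merge 27/62 + 35/62 → 1
L = 19/62 + 27/62 + 35/62 + 1 = 143/62 ≈ 2.306 bits/symbol.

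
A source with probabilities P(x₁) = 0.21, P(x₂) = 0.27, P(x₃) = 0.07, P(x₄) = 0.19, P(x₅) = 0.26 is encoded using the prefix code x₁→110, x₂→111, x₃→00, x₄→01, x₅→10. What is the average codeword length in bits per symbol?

2.48 bits/symbol

L̄ = Σ pᵢ·ℓᵢ = 0.21·3 + 0.27·3 + 0.07·2 + 0.19·2 + 0.26·2 = 2.48 bits/symbol.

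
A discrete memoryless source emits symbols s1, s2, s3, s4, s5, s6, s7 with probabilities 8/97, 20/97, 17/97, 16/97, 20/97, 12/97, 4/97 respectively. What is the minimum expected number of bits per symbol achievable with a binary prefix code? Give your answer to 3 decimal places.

Repeatedly combine the two least-probable nodes; the expected code length is the sum of the merged weights.
merge 4/97 + 8/97 → 12/97
merge 12/97 + 12/97 → 24/97
merge 16/97 + 17/97 → 33/97
merge 20/97 + 20/97 → 40/97
merge 24/97 + 33/97 → 57/97
merge 40/97 + 57/97 → 1
L = 12/97 + 24/97 + 33/97 + 40/97 + 57/97 + 1 = 263/97 ≈ 2.711 bits/symbol.

2.711 bits/symbol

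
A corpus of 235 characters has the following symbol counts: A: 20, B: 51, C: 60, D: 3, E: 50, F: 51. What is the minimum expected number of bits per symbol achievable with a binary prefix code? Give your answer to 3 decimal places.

Probabilities are the counts divided by 235.
Repeatedly combine the two least-probable nodes; the expected code length is the sum of the merged weights.
merge 3/235 + 4/47 → 23/235
merge 23/235 + 10/47 → 73/235
merge 51/235 + 51/235 → 102/235
merge 12/47 + 73/235 → 133/235
merge 102/235 + 133/235 → 1
L = 23/235 + 73/235 + 102/235 + 133/235 + 1 = 566/235 ≈ 2.409 bits/symbol.

2.409 bits/symbol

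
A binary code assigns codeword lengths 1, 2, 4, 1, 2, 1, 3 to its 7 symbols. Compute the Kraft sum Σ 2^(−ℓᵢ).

With common denominator 2^4 = 16: Σ 2^(−ℓᵢ) = 8/16 + 4/16 + 1/16 + 8/16 + 4/16 + 8/16 + 2/16 = 35/16 = 2.1875.

2.1875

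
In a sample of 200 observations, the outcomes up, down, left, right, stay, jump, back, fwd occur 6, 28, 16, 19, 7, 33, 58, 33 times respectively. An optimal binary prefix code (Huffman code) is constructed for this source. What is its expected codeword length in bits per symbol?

Probabilities are the counts divided by 200.
Repeatedly combine the two least-probable nodes; the expected code length is the sum of the merged weights.
merge 3/100 + 7/200 → 13/200
merge 13/200 + 2/25 → 29/200
merge 19/200 + 7/50 → 47/200
merge 29/200 + 33/200 → 31/100
merge 33/200 + 47/200 → 2/5
merge 29/100 + 31/100 → 3/5
merge 2/5 + 3/5 → 1
L = 13/200 + 29/200 + 47/200 + 31/100 + 2/5 + 3/5 + 1 = 551/200 = 2.755 bits/symbol.

2.755 bits/symbol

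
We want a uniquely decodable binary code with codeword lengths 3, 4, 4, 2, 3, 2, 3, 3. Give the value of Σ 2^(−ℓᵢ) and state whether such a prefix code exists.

With common denominator 2^4 = 16: Σ 2^(−ℓᵢ) = 2/16 + 1/16 + 1/16 + 4/16 + 2/16 + 4/16 + 2/16 + 2/16 = 18/16 = 1.125.
Kraft's inequality requires Σ ≤ 1; here Σ = 1.125 > 1, so no such prefix code exists.

1.125; no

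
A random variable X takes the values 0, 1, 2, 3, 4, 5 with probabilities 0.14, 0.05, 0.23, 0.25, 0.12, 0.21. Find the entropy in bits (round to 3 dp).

H = −Σ pᵢ log₂ pᵢ.
−0.14·log₂(0.14) = 0.3971
−0.05·log₂(0.05) = 0.2161
−0.23·log₂(0.23) = 0.4877
−0.25·log₂(0.25) = 0.5000
−0.12·log₂(0.12) = 0.3671
−0.21·log₂(0.21) = 0.4728
Sum ≈ 2.4408 → 2.441 bits.

2.441 bits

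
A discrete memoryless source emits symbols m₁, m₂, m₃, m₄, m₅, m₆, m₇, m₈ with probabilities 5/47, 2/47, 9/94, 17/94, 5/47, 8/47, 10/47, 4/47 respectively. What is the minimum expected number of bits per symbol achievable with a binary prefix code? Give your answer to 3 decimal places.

Repeatedly combine the two least-probable nodes; the expected code length is the sum of the merged weights.
merge 2/47 + 4/47 → 6/47
merge 9/94 + 5/47 → 19/94
merge 5/47 + 6/47 → 11/47
merge 8/47 + 17/94 → 33/94
merge 19/94 + 10/47 → 39/94
merge 11/47 + 33/94 → 55/94
merge 39/94 + 55/94 → 1
L = 6/47 + 19/94 + 11/47 + 33/94 + 39/94 + 55/94 + 1 = 137/47 ≈ 2.915 bits/symbol.

2.915 bits/symbol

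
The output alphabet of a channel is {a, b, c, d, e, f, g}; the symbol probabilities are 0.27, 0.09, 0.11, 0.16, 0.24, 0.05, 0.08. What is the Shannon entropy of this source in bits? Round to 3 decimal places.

2.598 bits

H = −Σ pᵢ log₂ pᵢ.
−0.27·log₂(0.27) = 0.5100
−0.09·log₂(0.09) = 0.3127
−0.11·log₂(0.11) = 0.3503
−0.16·log₂(0.16) = 0.4230
−0.24·log₂(0.24) = 0.4941
−0.05·log₂(0.05) = 0.2161
−0.08·log₂(0.08) = 0.2915
Sum ≈ 2.5977 → 2.598 bits.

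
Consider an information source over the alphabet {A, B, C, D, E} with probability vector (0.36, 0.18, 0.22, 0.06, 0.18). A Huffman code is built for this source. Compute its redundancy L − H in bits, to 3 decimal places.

0.095 bits

Entropy H = −Σ p log₂ p ≈ 2.1453 bits.
Huffman merges: 3/50+9/50→6/25; 9/50+11/50→2/5; 6/25+9/25→3/5; 2/5+3/5→1. L = 56/25 ≈ 2.2400.
L − H = 2.2400 − 2.1453 = 0.095 bits.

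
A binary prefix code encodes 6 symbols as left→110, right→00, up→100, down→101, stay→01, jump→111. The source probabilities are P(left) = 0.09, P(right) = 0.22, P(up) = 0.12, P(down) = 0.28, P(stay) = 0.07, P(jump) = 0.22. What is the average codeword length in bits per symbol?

L̄ = Σ pᵢ·ℓᵢ = 0.09·3 + 0.22·2 + 0.12·3 + 0.28·3 + 0.07·2 + 0.22·3 = 2.71 bits/symbol.

2.71 bits/symbol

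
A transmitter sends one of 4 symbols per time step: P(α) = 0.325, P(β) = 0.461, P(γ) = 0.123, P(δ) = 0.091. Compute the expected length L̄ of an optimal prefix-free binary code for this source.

Repeatedly combine the two least-probable nodes; the expected code length is the sum of the merged weights.
merge 91/1000 + 123/1000 → 107/500
merge 107/500 + 13/40 → 539/1000
merge 461/1000 + 539/1000 → 1
L = 107/500 + 539/1000 + 1 = 1753/1000 = 1.753 bits/symbol.

1.753 bits/symbol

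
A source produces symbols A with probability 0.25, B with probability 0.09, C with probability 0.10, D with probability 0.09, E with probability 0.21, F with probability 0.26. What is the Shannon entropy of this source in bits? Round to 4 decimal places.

H = −Σ pᵢ log₂ pᵢ.
−0.25·log₂(0.25) = 0.5000
−0.09·log₂(0.09) = 0.3127
−0.10·log₂(0.10) = 0.3322
−0.09·log₂(0.09) = 0.3127
−0.21·log₂(0.21) = 0.4728
−0.26·log₂(0.26) = 0.5053
Sum ≈ 2.4356 → 2.4356 bits.

2.4356 bits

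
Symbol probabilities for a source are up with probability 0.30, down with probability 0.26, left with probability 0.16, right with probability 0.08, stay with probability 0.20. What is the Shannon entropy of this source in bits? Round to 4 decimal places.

H = −Σ pᵢ log₂ pᵢ.
−0.30·log₂(0.30) = 0.5211
−0.26·log₂(0.26) = 0.5053
−0.16·log₂(0.16) = 0.4230
−0.08·log₂(0.08) = 0.2915
−0.20·log₂(0.20) = 0.4644
Sum ≈ 2.2053 → 2.2053 bits.

2.2053 bits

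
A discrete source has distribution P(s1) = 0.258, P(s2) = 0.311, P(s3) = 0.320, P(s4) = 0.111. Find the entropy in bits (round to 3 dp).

1.906 bits

H = −Σ pᵢ log₂ pᵢ.
−0.258·log₂(0.258) = 0.5043
−0.311·log₂(0.311) = 0.5240
−0.320·log₂(0.320) = 0.5260
−0.111·log₂(0.111) = 0.3520
Sum ≈ 1.9064 → 1.906 bits.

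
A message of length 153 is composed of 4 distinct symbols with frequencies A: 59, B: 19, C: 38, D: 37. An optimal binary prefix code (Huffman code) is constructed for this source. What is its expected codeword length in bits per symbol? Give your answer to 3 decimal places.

1.980 bits/symbol

Probabilities are the counts divided by 153.
Repeatedly combine the two least-probable nodes; the expected code length is the sum of the merged weights.
merge 19/153 + 37/153 → 56/153
merge 38/153 + 56/153 → 94/153
merge 59/153 + 94/153 → 1
L = 56/153 + 94/153 + 1 = 101/51 ≈ 1.980 bits/symbol.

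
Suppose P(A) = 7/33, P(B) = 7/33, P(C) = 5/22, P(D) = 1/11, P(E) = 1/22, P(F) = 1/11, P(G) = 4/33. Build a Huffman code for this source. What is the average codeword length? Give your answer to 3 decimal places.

2.697 bits/symbol

Repeatedly combine the two least-probable nodes; the expected code length is the sum of the merged weights.
merge 1/22 + 1/11 → 3/22
merge 1/11 + 4/33 → 7/33
merge 3/22 + 7/33 → 23/66
merge 7/33 + 7/33 → 14/33
merge 5/22 + 23/66 → 19/33
merge 14/33 + 19/33 → 1
L = 3/22 + 7/33 + 23/66 + 14/33 + 19/33 + 1 = 89/33 ≈ 2.697 bits/symbol.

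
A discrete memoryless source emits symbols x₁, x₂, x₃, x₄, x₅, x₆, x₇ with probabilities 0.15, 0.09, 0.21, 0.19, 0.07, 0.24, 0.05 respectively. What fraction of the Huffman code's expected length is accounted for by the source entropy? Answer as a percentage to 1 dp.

Entropy H = −Σ p log₂ p ≈ 2.6300 bits.
Huffman merges: 1/20+7/100→3/25; 9/100+3/25→21/100; 3/20+19/100→17/50; 21/100+21/100→21/50; 6/25+17/50→29/50; 21/50+29/50→1. L = 267/100 ≈ 2.6700.
Efficiency = H/L = 2.6300/2.6700 = 98.5%.

98.5%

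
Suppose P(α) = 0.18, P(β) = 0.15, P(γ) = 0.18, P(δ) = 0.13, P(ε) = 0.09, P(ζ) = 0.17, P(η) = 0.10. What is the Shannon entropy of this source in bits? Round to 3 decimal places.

H = −Σ pᵢ log₂ pᵢ.
−0.18·log₂(0.18) = 0.4453
−0.15·log₂(0.15) = 0.4105
−0.18·log₂(0.18) = 0.4453
−0.13·log₂(0.13) = 0.3826
−0.09·log₂(0.09) = 0.3127
−0.17·log₂(0.17) = 0.4346
−0.10·log₂(0.10) = 0.3322
Sum ≈ 2.7632 → 2.763 bits.

2.763 bits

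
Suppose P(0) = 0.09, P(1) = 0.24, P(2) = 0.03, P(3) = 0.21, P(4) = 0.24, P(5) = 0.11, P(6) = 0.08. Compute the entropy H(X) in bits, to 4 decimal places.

H = −Σ pᵢ log₂ pᵢ.
−0.09·log₂(0.09) = 0.3127
−0.24·log₂(0.24) = 0.4941
−0.03·log₂(0.03) = 0.1518
−0.21·log₂(0.21) = 0.4728
−0.24·log₂(0.24) = 0.4941
−0.11·log₂(0.11) = 0.3503
−0.08·log₂(0.08) = 0.2915
Sum ≈ 2.5673 → 2.5673 bits.

2.5673 bits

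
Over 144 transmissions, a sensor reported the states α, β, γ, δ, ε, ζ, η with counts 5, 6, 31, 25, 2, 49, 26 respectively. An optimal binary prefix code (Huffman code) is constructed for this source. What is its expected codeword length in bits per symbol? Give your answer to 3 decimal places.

2.403 bits/symbol

Probabilities are the counts divided by 144.
Repeatedly combine the two least-probable nodes; the expected code length is the sum of the merged weights.
merge 1/72 + 5/144 → 7/144
merge 1/24 + 7/144 → 13/144
merge 13/144 + 25/144 → 19/72
merge 13/72 + 31/144 → 19/48
merge 19/72 + 49/144 → 29/48
merge 19/48 + 29/48 → 1
L = 7/144 + 13/144 + 19/72 + 19/48 + 29/48 + 1 = 173/72 ≈ 2.403 bits/symbol.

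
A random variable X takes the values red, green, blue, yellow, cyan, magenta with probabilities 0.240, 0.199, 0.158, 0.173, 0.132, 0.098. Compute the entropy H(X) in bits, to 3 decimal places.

2.530 bits

H = −Σ pᵢ log₂ pᵢ.
−0.240·log₂(0.240) = 0.4941
−0.199·log₂(0.199) = 0.4635
−0.158·log₂(0.158) = 0.4206
−0.173·log₂(0.173) = 0.4379
−0.132·log₂(0.132) = 0.3856
−0.098·log₂(0.098) = 0.3284
Sum ≈ 2.5302 → 2.530 bits.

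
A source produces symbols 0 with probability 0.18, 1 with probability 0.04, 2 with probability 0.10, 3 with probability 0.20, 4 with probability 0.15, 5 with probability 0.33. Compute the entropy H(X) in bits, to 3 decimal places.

2.366 bits

H = −Σ pᵢ log₂ pᵢ.
−0.18·log₂(0.18) = 0.4453
−0.04·log₂(0.04) = 0.1858
−0.10·log₂(0.10) = 0.3322
−0.20·log₂(0.20) = 0.4644
−0.15·log₂(0.15) = 0.4105
−0.33·log₂(0.33) = 0.5278
Sum ≈ 2.3660 → 2.366 bits.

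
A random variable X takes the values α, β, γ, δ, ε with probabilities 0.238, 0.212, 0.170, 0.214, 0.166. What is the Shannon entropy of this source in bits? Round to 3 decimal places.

2.308 bits

H = −Σ pᵢ log₂ pᵢ.
−0.238·log₂(0.238) = 0.4929
−0.212·log₂(0.212) = 0.4744
−0.170·log₂(0.170) = 0.4346
−0.214·log₂(0.214) = 0.4760
−0.166·log₂(0.166) = 0.4301
Sum ≈ 2.3080 → 2.308 bits.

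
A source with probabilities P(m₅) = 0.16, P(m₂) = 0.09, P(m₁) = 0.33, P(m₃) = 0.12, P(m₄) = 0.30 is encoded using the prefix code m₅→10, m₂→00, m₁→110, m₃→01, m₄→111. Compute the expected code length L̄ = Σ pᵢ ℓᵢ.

L̄ = Σ pᵢ·ℓᵢ = 0.16·2 + 0.09·2 + 0.33·3 + 0.12·2 + 0.30·3 = 2.63 bits/symbol.

2.63 bits/symbol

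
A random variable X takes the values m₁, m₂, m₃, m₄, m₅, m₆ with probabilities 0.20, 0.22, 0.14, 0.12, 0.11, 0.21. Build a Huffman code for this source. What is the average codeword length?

Repeatedly combine the two least-probable nodes; the expected code length is the sum of the merged weights.
merge 11/100 + 3/25 → 23/100
merge 7/50 + 1/5 → 17/50
merge 21/100 + 11/50 → 43/100
merge 23/100 + 17/50 → 57/100
merge 43/100 + 57/100 → 1
L = 23/100 + 17/50 + 43/100 + 57/100 + 1 = 257/100 = 2.57 bits/symbol.

2.57 bits/symbol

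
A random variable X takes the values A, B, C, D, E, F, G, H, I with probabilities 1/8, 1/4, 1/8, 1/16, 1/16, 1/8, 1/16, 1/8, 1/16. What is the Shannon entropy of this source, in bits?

3 bits

Each probability is a power of 1/2, so log₂(1/p) is an integer.
H = Σ p·log₂(1/p) = 1/8·3 + 1/4·2 + 1/8·3 + 1/16·4 + 1/16·4 + 1/8·3 + 1/16·4 + 1/8·3 + 1/16·4 = 3 bits.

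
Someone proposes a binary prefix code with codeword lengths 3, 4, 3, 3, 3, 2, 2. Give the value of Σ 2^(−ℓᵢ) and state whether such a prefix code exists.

1.0625; no

With common denominator 2^4 = 16: Σ 2^(−ℓᵢ) = 2/16 + 1/16 + 2/16 + 2/16 + 2/16 + 4/16 + 4/16 = 17/16 = 1.0625.
Kraft's inequality requires Σ ≤ 1; here Σ = 1.0625 > 1, so no such prefix code exists.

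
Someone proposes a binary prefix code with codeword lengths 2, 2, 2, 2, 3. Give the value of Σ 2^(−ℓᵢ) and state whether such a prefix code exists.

With common denominator 2^3 = 8: Σ 2^(−ℓᵢ) = 2/8 + 2/8 + 2/8 + 2/8 + 1/8 = 9/8 = 1.125.
Kraft's inequality requires Σ ≤ 1; here Σ = 1.125 > 1, so no such prefix code exists.

1.125; no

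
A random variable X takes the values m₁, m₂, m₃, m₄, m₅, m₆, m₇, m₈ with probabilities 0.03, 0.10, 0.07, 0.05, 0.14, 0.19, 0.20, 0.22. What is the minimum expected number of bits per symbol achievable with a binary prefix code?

Repeatedly combine the two least-probable nodes; the expected code length is the sum of the merged weights.
merge 3/100 + 1/20 → 2/25
merge 7/100 + 2/25 → 3/20
merge 1/10 + 7/50 → 6/25
merge 3/20 + 19/100 → 17/50
merge 1/5 + 11/50 → 21/50
merge 6/25 + 17/50 → 29/50
merge 21/50 + 29/50 → 1
L = 2/25 + 3/20 + 6/25 + 17/50 + 21/50 + 29/50 + 1 = 281/100 = 2.81 bits/symbol.

2.81 bits/symbol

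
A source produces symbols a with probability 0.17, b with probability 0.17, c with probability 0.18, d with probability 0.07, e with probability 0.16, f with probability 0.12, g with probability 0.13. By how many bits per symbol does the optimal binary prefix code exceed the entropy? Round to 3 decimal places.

Entropy H = −Σ p log₂ p ≈ 2.7558 bits.
Huffman merges: 7/100+3/25→19/100; 13/100+4/25→29/100; 17/100+17/100→17/50; 9/50+19/100→37/100; 29/100+17/50→63/100; 37/100+63/100→1. L = 141/50 ≈ 2.8200.
L − H = 2.8200 − 2.7558 = 0.064 bits.

0.064 bits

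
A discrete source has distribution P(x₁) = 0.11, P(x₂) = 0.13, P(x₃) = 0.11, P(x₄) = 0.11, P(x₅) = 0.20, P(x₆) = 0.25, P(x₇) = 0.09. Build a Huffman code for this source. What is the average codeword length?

Repeatedly combine the two least-probable nodes; the expected code length is the sum of the merged weights.
merge 9/100 + 11/100 → 1/5
merge 11/100 + 11/100 → 11/50
merge 13/100 + 1/5 → 33/100
merge 1/5 + 11/50 → 21/50
merge 1/4 + 33/100 → 29/50
merge 21/50 + 29/50 → 1
L = 1/5 + 11/50 + 33/100 + 21/50 + 29/50 + 1 = 11/4 = 2.75 bits/symbol.

2.75 bits/symbol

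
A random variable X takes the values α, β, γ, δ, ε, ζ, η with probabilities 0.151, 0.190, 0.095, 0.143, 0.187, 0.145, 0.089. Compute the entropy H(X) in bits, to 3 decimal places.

2.758 bits

H = −Σ pᵢ log₂ pᵢ.
−0.151·log₂(0.151) = 0.4118
−0.190·log₂(0.190) = 0.4552
−0.095·log₂(0.095) = 0.3226
−0.143·log₂(0.143) = 0.4012
−0.187·log₂(0.187) = 0.4523
−0.145·log₂(0.145) = 0.4040
−0.089·log₂(0.089) = 0.3106
Sum ≈ 2.7578 → 2.758 bits.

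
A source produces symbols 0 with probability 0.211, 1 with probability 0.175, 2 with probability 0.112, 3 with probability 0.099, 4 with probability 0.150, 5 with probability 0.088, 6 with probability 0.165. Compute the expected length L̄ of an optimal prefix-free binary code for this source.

Repeatedly combine the two least-probable nodes; the expected code length is the sum of the merged weights.
merge 11/125 + 99/1000 → 187/1000
merge 14/125 + 3/20 → 131/500
merge 33/200 + 7/40 → 17/50
merge 187/1000 + 211/1000 → 199/500
merge 131/500 + 17/50 → 301/500
merge 199/500 + 301/500 → 1
L = 187/1000 + 131/500 + 17/50 + 199/500 + 301/500 + 1 = 2789/1000 = 2.789 bits/symbol.

2.789 bits/symbol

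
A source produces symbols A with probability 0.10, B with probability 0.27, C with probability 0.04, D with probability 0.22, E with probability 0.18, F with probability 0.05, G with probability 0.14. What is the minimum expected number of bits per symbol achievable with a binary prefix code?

Repeatedly combine the two least-probable nodes; the expected code length is the sum of the merged weights.
merge 1/25 + 1/20 → 9/100
merge 9/100 + 1/10 → 19/100
merge 7/50 + 9/50 → 8/25
merge 19/100 + 11/50 → 41/100
merge 27/100 + 8/25 → 59/100
merge 41/100 + 59/100 → 1
L = 9/100 + 19/100 + 8/25 + 41/100 + 59/100 + 1 = 13/5 = 2.6 bits/symbol.

2.6 bits/symbol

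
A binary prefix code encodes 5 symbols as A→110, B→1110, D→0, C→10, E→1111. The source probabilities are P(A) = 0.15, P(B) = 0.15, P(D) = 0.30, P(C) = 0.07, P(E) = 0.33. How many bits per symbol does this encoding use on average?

2.81 bits/symbol

L̄ = Σ pᵢ·ℓᵢ = 0.15·3 + 0.15·4 + 0.30·1 + 0.07·2 + 0.33·4 = 2.81 bits/symbol.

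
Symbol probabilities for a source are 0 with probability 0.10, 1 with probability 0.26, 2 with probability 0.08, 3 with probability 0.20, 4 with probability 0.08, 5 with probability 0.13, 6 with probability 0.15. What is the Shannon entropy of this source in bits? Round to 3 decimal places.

H = −Σ pᵢ log₂ pᵢ.
−0.10·log₂(0.10) = 0.3322
−0.26·log₂(0.26) = 0.5053
−0.08·log₂(0.08) = 0.2915
−0.20·log₂(0.20) = 0.4644
−0.08·log₂(0.08) = 0.2915
−0.13·log₂(0.13) = 0.3826
−0.15·log₂(0.15) = 0.4105
Sum ≈ 2.6781 → 2.678 bits.

2.678 bits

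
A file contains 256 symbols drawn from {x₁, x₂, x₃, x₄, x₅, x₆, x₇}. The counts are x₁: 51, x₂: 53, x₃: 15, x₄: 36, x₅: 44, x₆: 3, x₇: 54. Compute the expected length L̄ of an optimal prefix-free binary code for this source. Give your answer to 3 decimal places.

Probabilities are the counts divided by 256.
Repeatedly combine the two least-probable nodes; the expected code length is the sum of the merged weights.
merge 3/256 + 15/256 → 9/128
merge 9/128 + 9/64 → 27/128
merge 11/64 + 51/256 → 95/256
merge 53/256 + 27/128 → 107/256
merge 27/128 + 95/256 → 149/256
merge 107/256 + 149/256 → 1
L = 9/128 + 27/128 + 95/256 + 107/256 + 149/256 + 1 = 679/256 ≈ 2.652 bits/symbol.

2.652 bits/symbol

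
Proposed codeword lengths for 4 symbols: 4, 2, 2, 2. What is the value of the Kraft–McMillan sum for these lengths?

With common denominator 2^4 = 16: Σ 2^(−ℓᵢ) = 1/16 + 4/16 + 4/16 + 4/16 = 13/16 = 0.8125.

0.8125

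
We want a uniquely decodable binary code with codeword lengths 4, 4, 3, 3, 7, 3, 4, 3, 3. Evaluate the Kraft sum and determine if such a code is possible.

With common denominator 2^7 = 128: Σ 2^(−ℓᵢ) = 8/128 + 8/128 + 16/128 + 16/128 + 1/128 + 16/128 + 8/128 + 16/128 + 16/128 = 105/128 = 0.8203125.
Kraft's inequality requires Σ ≤ 1; here Σ = 0.8203125 ≤ 1, so such a prefix code exists.

0.8203125; yes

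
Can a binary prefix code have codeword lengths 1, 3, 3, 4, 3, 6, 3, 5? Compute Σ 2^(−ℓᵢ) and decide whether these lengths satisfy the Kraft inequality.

1.109375; no

With common denominator 2^6 = 64: Σ 2^(−ℓᵢ) = 32/64 + 8/64 + 8/64 + 4/64 + 8/64 + 1/64 + 8/64 + 2/64 = 71/64 = 1.109375.
Kraft's inequality requires Σ ≤ 1; here Σ = 1.109375 > 1, so no such prefix code exists.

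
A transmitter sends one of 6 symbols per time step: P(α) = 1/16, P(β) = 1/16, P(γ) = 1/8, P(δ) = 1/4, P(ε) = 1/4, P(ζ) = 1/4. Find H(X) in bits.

Each probability is a power of 1/2, so log₂(1/p) is an integer.
H = Σ p·log₂(1/p) = 1/16·4 + 1/16·4 + 1/8·3 + 1/4·2 + 1/4·2 + 1/4·2 = 2.375 bits.

2.375 bits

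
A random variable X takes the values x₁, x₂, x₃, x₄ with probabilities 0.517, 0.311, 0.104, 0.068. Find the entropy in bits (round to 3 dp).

1.619 bits

H = −Σ pᵢ log₂ pᵢ.
−0.517·log₂(0.517) = 0.4921
−0.311·log₂(0.311) = 0.5240
−0.104·log₂(0.104) = 0.3396
−0.068·log₂(0.068) = 0.2637
Sum ≈ 1.6194 → 1.619 bits.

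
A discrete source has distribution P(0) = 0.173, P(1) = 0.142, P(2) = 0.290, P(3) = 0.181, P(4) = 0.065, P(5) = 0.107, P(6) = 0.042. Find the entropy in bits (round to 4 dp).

H = −Σ pᵢ log₂ pᵢ.
−0.173·log₂(0.173) = 0.4379
−0.142·log₂(0.142) = 0.3999
−0.290·log₂(0.290) = 0.5179
−0.181·log₂(0.181) = 0.4463
−0.065·log₂(0.065) = 0.2563
−0.107·log₂(0.107) = 0.3450
−0.042·log₂(0.042) = 0.1921
Sum ≈ 2.5954 → 2.5954 bits.

2.5954 bits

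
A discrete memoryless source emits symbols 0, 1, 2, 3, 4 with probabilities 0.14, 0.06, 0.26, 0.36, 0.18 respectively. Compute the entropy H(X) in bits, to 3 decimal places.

2.122 bits

H = −Σ pᵢ log₂ pᵢ.
−0.14·log₂(0.14) = 0.3971
−0.06·log₂(0.06) = 0.2435
−0.26·log₂(0.26) = 0.5053
−0.36·log₂(0.36) = 0.5306
−0.18·log₂(0.18) = 0.4453
Sum ≈ 2.1219 → 2.122 bits.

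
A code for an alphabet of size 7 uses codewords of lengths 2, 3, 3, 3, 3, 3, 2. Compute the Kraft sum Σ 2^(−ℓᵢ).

1.125

With common denominator 2^3 = 8: Σ 2^(−ℓᵢ) = 2/8 + 1/8 + 1/8 + 1/8 + 1/8 + 1/8 + 2/8 = 9/8 = 1.125.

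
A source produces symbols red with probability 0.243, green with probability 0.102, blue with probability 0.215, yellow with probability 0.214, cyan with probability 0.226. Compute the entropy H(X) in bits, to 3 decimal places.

H = −Σ pᵢ log₂ pᵢ.
−0.243·log₂(0.243) = 0.4960
−0.102·log₂(0.102) = 0.3359
−0.215·log₂(0.215) = 0.4768
−0.214·log₂(0.214) = 0.4760
−0.226·log₂(0.226) = 0.4849
Sum ≈ 2.2696 → 2.270 bits.

2.270 bits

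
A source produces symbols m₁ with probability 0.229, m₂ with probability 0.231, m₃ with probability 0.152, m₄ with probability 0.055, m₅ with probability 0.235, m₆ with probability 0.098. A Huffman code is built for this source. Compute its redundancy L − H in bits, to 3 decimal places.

0.020 bits

Entropy H = −Σ p log₂ p ≈ 2.4380 bits.
Huffman merges: 11/200+49/500→153/1000; 19/125+153/1000→61/200; 229/1000+231/1000→23/50; 47/200+61/200→27/50; 23/50+27/50→1. L = 1229/500 ≈ 2.4580.
L − H = 2.4580 − 2.4380 = 0.020 bits.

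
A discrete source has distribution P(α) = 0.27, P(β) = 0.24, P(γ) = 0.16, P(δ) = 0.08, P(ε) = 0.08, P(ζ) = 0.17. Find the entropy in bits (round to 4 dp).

2.4448 bits

H = −Σ pᵢ log₂ pᵢ.
−0.27·log₂(0.27) = 0.5100
−0.24·log₂(0.24) = 0.4941
−0.16·log₂(0.16) = 0.4230
−0.08·log₂(0.08) = 0.2915
−0.08·log₂(0.08) = 0.2915
−0.17·log₂(0.17) = 0.4346
Sum ≈ 2.4448 → 2.4448 bits.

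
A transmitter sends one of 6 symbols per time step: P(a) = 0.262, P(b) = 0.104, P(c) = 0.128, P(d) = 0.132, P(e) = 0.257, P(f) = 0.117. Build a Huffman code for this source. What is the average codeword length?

Repeatedly combine the two least-probable nodes; the expected code length is the sum of the merged weights.
merge 13/125 + 117/1000 → 221/1000
merge 16/125 + 33/250 → 13/50
merge 221/1000 + 257/1000 → 239/500
merge 13/50 + 131/500 → 261/500
merge 239/500 + 261/500 → 1
L = 221/1000 + 13/50 + 239/500 + 261/500 + 1 = 2481/1000 = 2.481 bits/symbol.

2.481 bits/symbol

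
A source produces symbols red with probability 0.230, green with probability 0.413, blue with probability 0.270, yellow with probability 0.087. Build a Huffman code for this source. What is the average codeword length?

1.904 bits/symbol

Repeatedly combine the two least-probable nodes; the expected code length is the sum of the merged weights.
merge 87/1000 + 23/100 → 317/1000
merge 27/100 + 317/1000 → 587/1000
merge 413/1000 + 587/1000 → 1
L = 317/1000 + 587/1000 + 1 = 238/125 = 1.904 bits/symbol.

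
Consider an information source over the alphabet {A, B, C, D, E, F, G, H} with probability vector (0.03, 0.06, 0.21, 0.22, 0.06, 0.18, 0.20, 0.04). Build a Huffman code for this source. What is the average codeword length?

Repeatedly combine the two least-probable nodes; the expected code length is the sum of the merged weights.
merge 3/100 + 1/25 → 7/100
merge 3/50 + 3/50 → 3/25
merge 7/100 + 3/25 → 19/100
merge 9/50 + 19/100 → 37/100
merge 1/5 + 21/100 → 41/100
merge 11/50 + 37/100 → 59/100
merge 41/100 + 59/100 → 1
L = 7/100 + 3/25 + 19/100 + 37/100 + 41/100 + 59/100 + 1 = 11/4 = 2.75 bits/symbol.

2.75 bits/symbol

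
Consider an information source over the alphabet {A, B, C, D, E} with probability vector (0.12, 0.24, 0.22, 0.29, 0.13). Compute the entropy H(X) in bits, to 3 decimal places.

H = −Σ pᵢ log₂ pᵢ.
−0.12·log₂(0.12) = 0.3671
−0.24·log₂(0.24) = 0.4941
−0.22·log₂(0.22) = 0.4806
−0.29·log₂(0.29) = 0.5179
−0.13·log₂(0.13) = 0.3826
Sum ≈ 2.2423 → 2.242 bits.

2.242 bits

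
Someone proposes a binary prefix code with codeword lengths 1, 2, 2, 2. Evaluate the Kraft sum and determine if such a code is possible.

1.25; no

With common denominator 2^2 = 4: Σ 2^(−ℓᵢ) = 2/4 + 1/4 + 1/4 + 1/4 = 5/4 = 1.25.
Kraft's inequality requires Σ ≤ 1; here Σ = 1.25 > 1, so no such prefix code exists.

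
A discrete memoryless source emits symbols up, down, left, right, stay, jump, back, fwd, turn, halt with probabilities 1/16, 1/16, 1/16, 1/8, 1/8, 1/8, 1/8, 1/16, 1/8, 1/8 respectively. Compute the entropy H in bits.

Each probability is a power of 1/2, so log₂(1/p) is an integer.
H = Σ p·log₂(1/p) = 1/16·4 + 1/16·4 + 1/16·4 + 1/8·3 + 1/8·3 + 1/8·3 + 1/8·3 + 1/16·4 + 1/8·3 + 1/8·3 = 3.25 bits.

3.25 bits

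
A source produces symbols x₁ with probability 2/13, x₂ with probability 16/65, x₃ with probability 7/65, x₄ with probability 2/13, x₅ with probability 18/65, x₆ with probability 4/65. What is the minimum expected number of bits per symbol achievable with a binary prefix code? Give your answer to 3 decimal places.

2.477 bits/symbol

Repeatedly combine the two least-probable nodes; the expected code length is the sum of the merged weights.
merge 4/65 + 7/65 → 11/65
merge 2/13 + 2/13 → 4/13
merge 11/65 + 16/65 → 27/65
merge 18/65 + 4/13 → 38/65
merge 27/65 + 38/65 → 1
L = 11/65 + 4/13 + 27/65 + 38/65 + 1 = 161/65 ≈ 2.477 bits/symbol.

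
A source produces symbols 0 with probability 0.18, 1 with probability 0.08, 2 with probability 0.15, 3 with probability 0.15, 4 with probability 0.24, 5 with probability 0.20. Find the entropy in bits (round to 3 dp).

H = −Σ pᵢ log₂ pᵢ.
−0.18·log₂(0.18) = 0.4453
−0.08·log₂(0.08) = 0.2915
−0.15·log₂(0.15) = 0.4105
−0.15·log₂(0.15) = 0.4105
−0.24·log₂(0.24) = 0.4941
−0.20·log₂(0.20) = 0.4644
Sum ≈ 2.5164 → 2.516 bits.

2.516 bits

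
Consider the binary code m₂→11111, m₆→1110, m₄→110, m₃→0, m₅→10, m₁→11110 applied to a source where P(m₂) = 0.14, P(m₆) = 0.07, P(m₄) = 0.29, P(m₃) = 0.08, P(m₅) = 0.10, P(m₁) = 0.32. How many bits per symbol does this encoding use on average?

3.73 bits/symbol

L̄ = Σ pᵢ·ℓᵢ = 0.14·5 + 0.07·4 + 0.29·3 + 0.08·1 + 0.10·2 + 0.32·5 = 3.73 bits/symbol.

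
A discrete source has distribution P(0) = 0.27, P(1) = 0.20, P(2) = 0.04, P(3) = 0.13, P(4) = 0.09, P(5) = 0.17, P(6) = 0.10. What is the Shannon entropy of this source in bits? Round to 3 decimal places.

2.622 bits

H = −Σ pᵢ log₂ pᵢ.
−0.27·log₂(0.27) = 0.5100
−0.20·log₂(0.20) = 0.4644
−0.04·log₂(0.04) = 0.1858
−0.13·log₂(0.13) = 0.3826
−0.09·log₂(0.09) = 0.3127
−0.17·log₂(0.17) = 0.4346
−0.10·log₂(0.10) = 0.3322
Sum ≈ 2.6222 → 2.622 bits.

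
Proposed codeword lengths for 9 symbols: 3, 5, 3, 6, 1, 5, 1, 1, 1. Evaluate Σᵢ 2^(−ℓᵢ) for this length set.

2.328125

With common denominator 2^6 = 64: Σ 2^(−ℓᵢ) = 8/64 + 2/64 + 8/64 + 1/64 + 32/64 + 2/64 + 32/64 + 32/64 + 32/64 = 149/64 = 2.328125.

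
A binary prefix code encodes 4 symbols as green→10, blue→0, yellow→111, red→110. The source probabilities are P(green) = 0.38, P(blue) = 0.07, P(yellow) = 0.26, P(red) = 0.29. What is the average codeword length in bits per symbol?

L̄ = Σ pᵢ·ℓᵢ = 0.38·2 + 0.07·1 + 0.26·3 + 0.29·3 = 2.48 bits/symbol.

2.48 bits/symbol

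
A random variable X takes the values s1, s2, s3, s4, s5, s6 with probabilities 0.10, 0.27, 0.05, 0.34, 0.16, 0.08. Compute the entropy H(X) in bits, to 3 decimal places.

H = −Σ pᵢ log₂ pᵢ.
−0.10·log₂(0.10) = 0.3322
−0.27·log₂(0.27) = 0.5100
−0.05·log₂(0.05) = 0.2161
−0.34·log₂(0.34) = 0.5292
−0.16·log₂(0.16) = 0.4230
−0.08·log₂(0.08) = 0.2915
Sum ≈ 2.3020 → 2.302 bits.

2.302 bits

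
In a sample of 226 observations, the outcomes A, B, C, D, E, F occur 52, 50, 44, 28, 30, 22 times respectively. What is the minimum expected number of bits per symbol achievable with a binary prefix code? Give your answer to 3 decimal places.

Probabilities are the counts divided by 226.
Repeatedly combine the two least-probable nodes; the expected code length is the sum of the merged weights.
merge 11/113 + 14/113 → 25/113
merge 15/113 + 22/113 → 37/113
merge 25/113 + 25/113 → 50/113
merge 26/113 + 37/113 → 63/113
merge 50/113 + 63/113 → 1
L = 25/113 + 37/113 + 50/113 + 63/113 + 1 = 288/113 ≈ 2.549 bits/symbol.

2.549 bits/symbol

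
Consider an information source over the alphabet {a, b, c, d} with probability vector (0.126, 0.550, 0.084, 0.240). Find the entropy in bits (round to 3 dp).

1.645 bits

H = −Σ pᵢ log₂ pᵢ.
−0.126·log₂(0.126) = 0.3766
−0.550·log₂(0.550) = 0.4744
−0.084·log₂(0.084) = 0.3002
−0.240·log₂(0.240) = 0.4941
Sum ≈ 1.6452 → 1.645 bits.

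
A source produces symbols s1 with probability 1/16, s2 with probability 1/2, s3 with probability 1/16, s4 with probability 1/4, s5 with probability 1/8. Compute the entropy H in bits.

Each probability is a power of 1/2, so log₂(1/p) is an integer.
H = Σ p·log₂(1/p) = 1/16·4 + 1/2·1 + 1/16·4 + 1/4·2 + 1/8·3 = 1.875 bits.

1.875 bits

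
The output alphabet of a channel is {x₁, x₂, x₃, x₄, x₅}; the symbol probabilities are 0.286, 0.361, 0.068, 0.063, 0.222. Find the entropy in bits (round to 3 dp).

2.044 bits

H = −Σ pᵢ log₂ pᵢ.
−0.286·log₂(0.286) = 0.5165
−0.361·log₂(0.361) = 0.5306
−0.068·log₂(0.068) = 0.2637
−0.063·log₂(0.063) = 0.2513
−0.222·log₂(0.222) = 0.4820
Sum ≈ 2.0442 → 2.044 bits.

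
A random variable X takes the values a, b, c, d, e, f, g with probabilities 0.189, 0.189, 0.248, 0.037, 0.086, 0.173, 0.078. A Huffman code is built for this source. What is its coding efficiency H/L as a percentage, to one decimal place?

97.6%

Entropy H = −Σ p log₂ p ≈ 2.6128 bits.
Huffman merges: 37/1000+39/500→23/200; 43/500+23/200→201/1000; 173/1000+189/1000→181/500; 189/1000+201/1000→39/100; 31/125+181/500→61/100; 39/100+61/100→1. L = 1339/500 ≈ 2.6780.
Efficiency = H/L = 2.6128/2.6780 = 97.6%.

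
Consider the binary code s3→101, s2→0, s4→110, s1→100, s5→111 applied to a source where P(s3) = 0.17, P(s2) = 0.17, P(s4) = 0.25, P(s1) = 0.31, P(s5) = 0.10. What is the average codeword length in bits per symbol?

2.66 bits/symbol

L̄ = Σ pᵢ·ℓᵢ = 0.17·3 + 0.17·1 + 0.25·3 + 0.31·3 + 0.10·3 = 2.66 bits/symbol.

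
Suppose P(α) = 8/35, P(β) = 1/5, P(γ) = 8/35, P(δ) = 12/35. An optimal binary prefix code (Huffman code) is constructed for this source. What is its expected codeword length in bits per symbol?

2 bits/symbol

Repeatedly combine the two least-probable nodes; the expected code length is the sum of the merged weights.
merge 1/5 + 8/35 → 3/7
merge 8/35 + 12/35 → 4/7
merge 3/7 + 4/7 → 1
L = 3/7 + 4/7 + 1 = 2 bits/symbol.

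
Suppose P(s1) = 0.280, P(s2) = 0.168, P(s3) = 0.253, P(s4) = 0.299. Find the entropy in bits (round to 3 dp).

1.969 bits

H = −Σ pᵢ log₂ pᵢ.
−0.280·log₂(0.280) = 0.5142
−0.168·log₂(0.168) = 0.4323
−0.253·log₂(0.253) = 0.5016
−0.299·log₂(0.299) = 0.5208
Sum ≈ 1.9690 → 1.969 bits.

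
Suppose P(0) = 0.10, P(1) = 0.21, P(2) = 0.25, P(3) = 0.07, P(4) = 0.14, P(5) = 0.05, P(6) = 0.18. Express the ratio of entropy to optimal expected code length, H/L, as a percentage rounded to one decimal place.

Entropy H = −Σ p log₂ p ≈ 2.6321 bits.
Huffman merges: 1/20+7/100→3/25; 1/10+3/25→11/50; 7/50+9/50→8/25; 21/100+11/50→43/100; 1/4+8/25→57/100; 43/100+57/100→1. L = 133/50 ≈ 2.6600.
Efficiency = H/L = 2.6321/2.6600 = 99.0%.

99.0%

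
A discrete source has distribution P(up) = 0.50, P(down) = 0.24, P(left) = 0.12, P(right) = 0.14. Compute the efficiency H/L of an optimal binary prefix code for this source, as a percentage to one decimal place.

Entropy H = −Σ p log₂ p ≈ 1.7583 bits.
Huffman merges: 3/25+7/50→13/50; 6/25+13/50→1/2; 1/2+1/2→1. L = 44/25 ≈ 1.7600.
Efficiency = H/L = 1.7583/1.7600 = 99.9%.

99.9%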